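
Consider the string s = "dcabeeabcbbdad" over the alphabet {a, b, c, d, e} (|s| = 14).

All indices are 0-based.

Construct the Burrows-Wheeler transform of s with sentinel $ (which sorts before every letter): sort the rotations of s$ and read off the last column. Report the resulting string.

decdcabadbab$eb

rank  rotation         last
    0  $dcabeeabcbbdad  d
    1  abcbbdad$dcabee  e
    2  abeeabcbbdad$dc  c
    3  ad$dcabeeabcbbd  d
    4  bbdad$dcabeeabc  c
    5  bcbbdad$dcabeea  a
    6  bdad$dcabeeabcb  b
    7  beeabcbbdad$dca  a
    8  cabeeabcbbdad$d  d
    9  cbbdad$dcabeeab  b
   10  d$dcabeeabcbbda  a
   11  dad$dcabeeabcbb  b
   12  dcabeeabcbbdad$  $
   13  eabcbbdad$dcabe  e
   14  eeabcbbdad$dcab  b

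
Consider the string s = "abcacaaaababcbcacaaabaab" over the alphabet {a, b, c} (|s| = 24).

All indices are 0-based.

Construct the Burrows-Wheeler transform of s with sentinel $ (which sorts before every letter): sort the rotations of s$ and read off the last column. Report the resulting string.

bccabaaaaa$bccaaaacaaabbb

rank  rotation                   last
    0  $abcacaaaababcbcacaaabaab  b
    1  aaaababcbcacaaabaab$abcac  c
    2  aaabaab$abcacaaaababcbcac  c
    3  aaababcbcacaaabaab$abcaca  a
    4  aab$abcacaaaababcbcacaaab  b
    5  aabaab$abcacaaaababcbcaca  a
    6  aababcbcacaaabaab$abcacaa  a
    7  ab$abcacaaaababcbcacaaaba  a
    8  abaab$abcacaaaababcbcacaa  a
    9  ababcbcacaaabaab$abcacaaa  a
   10  abcacaaaababcbcacaaabaab$  $
   11  abcbcacaaabaab$abcacaaaab  b
   12  acaaaababcbcacaaabaab$abc  c
   13  acaaabaab$abcacaaaababcbc  c
   14  b$abcacaaaababcbcacaaabaa  a
   15  baab$abcacaaaababcbcacaaa  a
   16  babcbcacaaabaab$abcacaaaa  a
   17  bcacaaaababcbcacaaabaab$a  a
   18  bcacaaabaab$abcacaaaababc  c
   19  bcbcacaaabaab$abcacaaaaba  a
   20  caaaababcbcacaaabaab$abca  a
   21  caaabaab$abcacaaaababcbca  a
   22  cacaaaababcbcacaaabaab$ab  b
   23  cacaaabaab$abcacaaaababcb  b
   24  cbcacaaabaab$abcacaaaabab  b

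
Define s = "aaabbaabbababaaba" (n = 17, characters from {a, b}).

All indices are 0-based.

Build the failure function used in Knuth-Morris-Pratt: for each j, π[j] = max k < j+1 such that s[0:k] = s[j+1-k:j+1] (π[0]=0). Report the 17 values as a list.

π[0] = 0
j=1 s[j]='a': π[1]=1 (border 'a')
j=2 s[j]='a': π[2]=2 (border 'aa')
j=3 s[j]='b': k: 2→1→0; π[3]=0 (border '')
j=4 s[j]='b': π[4]=0 (border '')
j=5 s[j]='a': π[5]=1 (border 'a')
j=6 s[j]='a': π[6]=2 (border 'aa')
j=7 s[j]='b': k: 2→1→0; π[7]=0 (border '')
j=8 s[j]='b': π[8]=0 (border '')
j=9 s[j]='a': π[9]=1 (border 'a')
j=10 s[j]='b': k: 1→0; π[10]=0 (border '')
j=11 s[j]='a': π[11]=1 (border 'a')
j=12 s[j]='b': k: 1→0; π[12]=0 (border '')
j=13 s[j]='a': π[13]=1 (border 'a')
j=14 s[j]='a': π[14]=2 (border 'aa')
j=15 s[j]='b': k: 2→1→0; π[15]=0 (border '')
j=16 s[j]='a': π[16]=1 (border 'a')

[0, 1, 2, 0, 0, 1, 2, 0, 0, 1, 0, 1, 0, 1, 2, 0, 1]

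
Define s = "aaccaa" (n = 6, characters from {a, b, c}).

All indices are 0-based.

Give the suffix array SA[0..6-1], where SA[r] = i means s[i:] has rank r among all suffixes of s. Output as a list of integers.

rank | idx | suffix
   0 |   5 | a
   1 |   4 | aa
   2 |   0 | aaccaa
   3 |   1 | accaa
   4 |   3 | caa
   5 |   2 | ccaa

[5, 4, 0, 1, 3, 2]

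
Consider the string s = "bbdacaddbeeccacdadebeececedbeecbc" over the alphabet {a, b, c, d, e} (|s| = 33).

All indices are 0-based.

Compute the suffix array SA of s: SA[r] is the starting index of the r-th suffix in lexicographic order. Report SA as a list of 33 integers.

sorted suffixes:
  #0 SA[0]=3  'acaddbeeccacdadebeececedbeecbc'
  #1 SA[1]=13  'acdadebeececedbeecbc'
  #2 SA[2]=5  'addbeeccacdadebeececedbeecbc'
  #3 SA[3]=16  'adebeececedbeecbc'
  #4 SA[4]=0  'bbdacaddbeeccacdadebeececedbeecbc'
  #5 SA[5]=31  'bc'
  #6 SA[6]=1  'bdacaddbeeccacdadebeececedbeecbc'
  #7 SA[7]=27  'beecbc'
  #8 SA[8]=8  'beeccacdadebeececedbeecbc'
  #9 SA[9]=19  'beececedbeecbc'
  #10 SA[10]=32  'c'
  #11 SA[11]=12  'cacdadebeececedbeecbc'
  #12 SA[12]=4  'caddbeeccacdadebeececedbeecbc'
  #13 SA[13]=30  'cbc'
  #14 SA[14]=11  'ccacdadebeececedbeecbc'
  #15 SA[15]=14  'cdadebeececedbeecbc'
  #16 SA[16]=22  'cecedbeecbc'
  #17 SA[17]=24  'cedbeecbc'
  #18 SA[18]=2  'dacaddbeeccacdadebeececedbeecbc'
  #19 SA[19]=15  'dadebeececedbeecbc'
  #20 SA[20]=26  'dbeecbc'
  #21 SA[21]=7  'dbeeccacdadebeececedbeecbc'
  #22 SA[22]=6  'ddbeeccacdadebeececedbeecbc'
  #23 SA[23]=17  'debeececedbeecbc'
  #24 SA[24]=18  'ebeececedbeecbc'
  #25 SA[25]=29  'ecbc'
  #26 SA[26]=10  'eccacdadebeececedbeecbc'
  #27 SA[27]=21  'ececedbeecbc'
  #28 SA[28]=23  'ecedbeecbc'
  #29 SA[29]=25  'edbeecbc'
  #30 SA[30]=28  'eecbc'
  #31 SA[31]=9  'eeccacdadebeececedbeecbc'
  #32 SA[32]=20  'eececedbeecbc'

[3, 13, 5, 16, 0, 31, 1, 27, 8, 19, 32, 12, 4, 30, 11, 14, 22, 24, 2, 15, 26, 7, 6, 17, 18, 29, 10, 21, 23, 25, 28, 9, 20]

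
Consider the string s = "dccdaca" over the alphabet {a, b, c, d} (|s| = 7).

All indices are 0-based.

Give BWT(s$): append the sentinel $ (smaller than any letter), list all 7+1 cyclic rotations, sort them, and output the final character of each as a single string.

acdadcc$

rank  rotation  last
    0  $dccdaca  a
    1  a$dccdac  c
    2  aca$dccd  d
    3  ca$dccda  a
    4  ccdaca$d  d
    5  cdaca$dc  c
    6  daca$dcc  c
    7  dccdaca$  $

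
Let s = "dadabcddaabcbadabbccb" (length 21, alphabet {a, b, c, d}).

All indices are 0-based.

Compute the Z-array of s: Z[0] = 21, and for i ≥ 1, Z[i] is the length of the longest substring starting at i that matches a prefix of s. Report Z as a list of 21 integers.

[21, 0, 2, 0, 0, 0, 1, 2, 0, 0, 0, 0, 0, 0, 2, 0, 0, 0, 0, 0, 0]

Z[0]=21
i=1: i≥r, start 0; Z[1]=0
i=2: i≥r, start 0; Z[2]=2 scan→box=[2,4)
i=3: min(r-i=1, Z[1]=0)=0; Z[3]=0
i=4: i≥r, start 0; Z[4]=0
i=5: i≥r, start 0; Z[5]=0
i=6: i≥r, start 0; Z[6]=1 scan→box=[6,7)
i=7: i≥r, start 0; Z[7]=2 scan→box=[7,9)
i=8: min(r-i=1, Z[1]=0)=0; Z[8]=0
i=9: i≥r, start 0; Z[9]=0
i=10: i≥r, start 0; Z[10]=0
i=11: i≥r, start 0; Z[11]=0
i=12: i≥r, start 0; Z[12]=0
i=13: i≥r, start 0; Z[13]=0
i=14: i≥r, start 0; Z[14]=2 scan→box=[14,16)
i=15: min(r-i=1, Z[1]=0)=0; Z[15]=0
i=16: i≥r, start 0; Z[16]=0
i=17: i≥r, start 0; Z[17]=0
i=18: i≥r, start 0; Z[18]=0
i=19: i≥r, start 0; Z[19]=0
i=20: i≥r, start 0; Z[20]=0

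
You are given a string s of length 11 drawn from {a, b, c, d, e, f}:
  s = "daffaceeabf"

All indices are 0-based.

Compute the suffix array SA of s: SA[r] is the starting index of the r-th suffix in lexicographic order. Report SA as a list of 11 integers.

[8, 4, 1, 9, 5, 0, 7, 6, 10, 3, 2]

rank→(start, suffix):
  0 → (8, 'abf')
  1 → (4, 'aceeabf')
  2 → (1, 'affaceeabf')
  3 → (9, 'bf')
  4 → (5, 'ceeabf')
  5 → (0, 'daffaceeabf')
  6 → (7, 'eabf')
  7 → (6, 'eeabf')
  8 → (10, 'f')
  9 → (3, 'faceeabf')
  10 → (2, 'ffaceeabf')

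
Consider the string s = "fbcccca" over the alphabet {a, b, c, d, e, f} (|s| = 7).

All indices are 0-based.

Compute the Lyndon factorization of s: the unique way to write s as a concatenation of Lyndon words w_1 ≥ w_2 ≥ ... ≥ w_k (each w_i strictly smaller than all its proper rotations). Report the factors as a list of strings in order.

["f", "bcccc", "a"]

emit factor 1: 'f' (i=0, period=1)
emit factor 2: 'bcccc' (i=1, period=5)
emit factor 3: 'a' (i=6, period=1)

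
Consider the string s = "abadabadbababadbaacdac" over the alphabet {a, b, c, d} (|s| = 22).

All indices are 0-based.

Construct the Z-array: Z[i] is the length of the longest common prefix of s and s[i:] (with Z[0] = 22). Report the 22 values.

Z[0]=22
i=1: outside box; Z[1]=0
i=2: outside box; Z[2]=1 grow→box=[2,3)
i=3: outside box; Z[3]=0
i=4: outside box; Z[4]=4 grow→box=[4,8)
i=5: min(r-i=3, Z[1]=0)=0; Z[5]=0
i=6: min(r-i=2, Z[2]=1)=1; Z[6]=1
i=7: min(r-i=1, Z[3]=0)=0; Z[7]=0
i=8: outside box; Z[8]=0
i=9: outside box; Z[9]=3 grow→box=[9,12)
i=10: min(r-i=2, Z[1]=0)=0; Z[10]=0
i=11: min(r-i=1, Z[2]=1)=1; Z[11]=4 grow→box=[11,15)
i=12: min(r-i=3, Z[1]=0)=0; Z[12]=0
i=13: min(r-i=2, Z[2]=1)=1; Z[13]=1
i=14: min(r-i=1, Z[3]=0)=0; Z[14]=0
i=15: outside box; Z[15]=0
i=16: outside box; Z[16]=1 grow→box=[16,17)
i=17: outside box; Z[17]=1 grow→box=[17,18)
i=18: outside box; Z[18]=0
i=19: outside box; Z[19]=0
i=20: outside box; Z[20]=1 grow→box=[20,21)
i=21: outside box; Z[21]=0

[22, 0, 1, 0, 4, 0, 1, 0, 0, 3, 0, 4, 0, 1, 0, 0, 1, 1, 0, 0, 1, 0]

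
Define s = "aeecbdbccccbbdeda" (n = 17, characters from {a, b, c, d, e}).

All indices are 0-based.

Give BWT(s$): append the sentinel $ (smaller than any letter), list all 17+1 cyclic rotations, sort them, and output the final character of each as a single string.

ad$cdcbceccbebbeda

rank  rotation            last
    0  $aeecbdbccccbbdeda  a
    1  a$aeecbdbccccbbded  d
    2  aeecbdbccccbbdeda$  $
    3  bbdeda$aeecbdbcccc  c
    4  bccccbbdeda$aeecbd  d
    5  bdbccccbbdeda$aeec  c
    6  bdeda$aeecbdbccccb  b
    7  cbbdeda$aeecbdbccc  c
    8  cbdbccccbbdeda$aee  e
    9  ccbbdeda$aeecbdbcc  c
   10  cccbbdeda$aeecbdbc  c
   11  ccccbbdeda$aeecbdb  b
   12  da$aeecbdbccccbbde  e
   13  dbccccbbdeda$aeecb  b
   14  deda$aeecbdbccccbb  b
   15  ecbdbccccbbdeda$ae  e
   16  eda$aeecbdbccccbbd  d
   17  eecbdbccccbbdeda$a  a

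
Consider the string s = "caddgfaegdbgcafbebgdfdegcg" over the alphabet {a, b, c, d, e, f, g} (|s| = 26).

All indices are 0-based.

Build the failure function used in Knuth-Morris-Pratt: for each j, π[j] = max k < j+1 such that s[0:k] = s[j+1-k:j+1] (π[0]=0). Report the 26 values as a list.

π[0] = 0
j=1 s[j]='a': π[1]=0 (border '')
j=2 s[j]='d': π[2]=0 (border '')
j=3 s[j]='d': π[3]=0 (border '')
j=4 s[j]='g': π[4]=0 (border '')
j=5 s[j]='f': π[5]=0 (border '')
j=6 s[j]='a': π[6]=0 (border '')
j=7 s[j]='e': π[7]=0 (border '')
j=8 s[j]='g': π[8]=0 (border '')
j=9 s[j]='d': π[9]=0 (border '')
j=10 s[j]='b': π[10]=0 (border '')
j=11 s[j]='g': π[11]=0 (border '')
j=12 s[j]='c': π[12]=1 (border 'c')
j=13 s[j]='a': π[13]=2 (border 'ca')
j=14 s[j]='f': k: 2→0; π[14]=0 (border '')
j=15 s[j]='b': π[15]=0 (border '')
j=16 s[j]='e': π[16]=0 (border '')
j=17 s[j]='b': π[17]=0 (border '')
j=18 s[j]='g': π[18]=0 (border '')
j=19 s[j]='d': π[19]=0 (border '')
j=20 s[j]='f': π[20]=0 (border '')
j=21 s[j]='d': π[21]=0 (border '')
j=22 s[j]='e': π[22]=0 (border '')
j=23 s[j]='g': π[23]=0 (border '')
j=24 s[j]='c': π[24]=1 (border 'c')
j=25 s[j]='g': k: 1→0; π[25]=0 (border '')

[0, 0, 0, 0, 0, 0, 0, 0, 0, 0, 0, 0, 1, 2, 0, 0, 0, 0, 0, 0, 0, 0, 0, 0, 1, 0]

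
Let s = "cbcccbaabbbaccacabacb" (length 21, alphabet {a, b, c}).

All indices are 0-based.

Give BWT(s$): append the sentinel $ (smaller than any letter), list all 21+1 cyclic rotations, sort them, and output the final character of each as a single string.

rank  rotation                last
    0  $cbcccbaabbbaccacabacb  b
    1  aabbbaccacabacb$cbcccb  b
    2  abacb$cbcccbaabbbaccac  c
    3  abbbaccacabacb$cbcccba  a
    4  acabacb$cbcccbaabbbacc  c
    5  acb$cbcccbaabbbaccacab  b
    6  accacabacb$cbcccbaabbb  b
    7  b$cbcccbaabbbaccacabac  c
    8  baabbbaccacabacb$cbccc  c
    9  bacb$cbcccbaabbbaccaca  a
   10  baccacabacb$cbcccbaabb  b
   11  bbaccacabacb$cbcccbaab  b
   12  bbbaccacabacb$cbcccbaa  a
   13  bcccbaabbbaccacabacb$c  c
   14  cabacb$cbcccbaabbbacca  a
   15  cacabacb$cbcccbaabbbac  c
   16  cb$cbcccbaabbbaccacaba  a
   17  cbaabbbaccacabacb$cbcc  c
   18  cbcccbaabbbaccacabacb$  $
   19  ccacabacb$cbcccbaabbba  a
   20  ccbaabbbaccacabacb$cbc  c
   21  cccbaabbbaccacabacb$cb  b

bbcacbbccabbacacac$acb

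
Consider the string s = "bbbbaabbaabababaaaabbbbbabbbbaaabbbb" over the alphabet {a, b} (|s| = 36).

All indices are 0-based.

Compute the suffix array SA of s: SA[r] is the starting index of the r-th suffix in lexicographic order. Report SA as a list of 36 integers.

[15, 29, 16, 8, 4, 30, 17, 13, 11, 9, 5, 31, 24, 18, 35, 14, 28, 7, 3, 12, 10, 23, 34, 27, 6, 2, 22, 33, 26, 1, 21, 32, 25, 0, 20, 19]

rank→(start, suffix):
  0 → (15, 'aaaabbbbbabbbbaaabbbb')
  1 → (29, 'aaabbbb')
  2 → (16, 'aaabbbbbabbbbaaabbbb')
  3 → (8, 'aabababaaaabbbbbabbbbaaabbbb')
  4 → (4, 'aabbaabababaaaabbbbbabbbbaaabbbb')
  5 → (30, 'aabbbb')
  6 → (17, 'aabbbbbabbbbaaabbbb')
  7 → (13, 'abaaaabbbbbabbbbaaabbbb')
  8 → (11, 'ababaaaabbbbbabbbbaaabbbb')
  9 → (9, 'abababaaaabbbbbabbbbaaabbbb')
  10 → (5, 'abbaabababaaaabbbbbabbbbaaabbbb')
  11 → (31, 'abbbb')
  12 → (24, 'abbbbaaabbbb')
  13 → (18, 'abbbbbabbbbaaabbbb')
  14 → (35, 'b')
  15 → (14, 'baaaabbbbbabbbbaaabbbb')
  16 → (28, 'baaabbbb')
  17 → (7, 'baabababaaaabbbbbabbbbaaabbbb')
  18 → (3, 'baabbaabababaaaabbbbbabbbbaaabbbb')
  19 → (12, 'babaaaabbbbbabbbbaaabbbb')
  20 → (10, 'bababaaaabbbbbabbbbaaabbbb')
  21 → (23, 'babbbbaaabbbb')
  22 → (34, 'bb')
  23 → (27, 'bbaaabbbb')
  24 → (6, 'bbaabababaaaabbbbbabbbbaaabbbb')
  25 → (2, 'bbaabbaabababaaaabbbbbabbbbaaabbbb')
  26 → (22, 'bbabbbbaaabbbb')
  27 → (33, 'bbb')
  28 → (26, 'bbbaaabbbb')
  29 → (1, 'bbbaabbaabababaaaabbbbbabbbbaaabbbb')
  30 → (21, 'bbbabbbbaaabbbb')
  31 → (32, 'bbbb')
  32 → (25, 'bbbbaaabbbb')
  33 → (0, 'bbbbaabbaabababaaaabbbbbabbbbaaabbbb')
  34 → (20, 'bbbbabbbbaaabbbb')
  35 → (19, 'bbbbbabbbbaaabbbb')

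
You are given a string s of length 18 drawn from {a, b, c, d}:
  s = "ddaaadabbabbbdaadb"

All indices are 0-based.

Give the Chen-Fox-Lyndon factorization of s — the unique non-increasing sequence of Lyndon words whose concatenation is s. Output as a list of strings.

["d", "d", "aaadabbabbbdaadb"]

emit factor 1: 'd' (i=0, period=1)
emit factor 2: 'd' (i=1, period=1)
emit factor 3: 'aaadabbabbbdaadb' (i=2, period=16)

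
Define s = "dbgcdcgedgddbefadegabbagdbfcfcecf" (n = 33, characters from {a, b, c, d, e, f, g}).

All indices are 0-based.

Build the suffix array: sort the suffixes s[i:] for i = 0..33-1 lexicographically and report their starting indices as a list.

rank→(start, suffix):
  0 → (19, 'abbagdbfcfcecf')
  1 → (15, 'adegabbagdbfcfcecf')
  2 → (22, 'agdbfcfcecf')
  3 → (21, 'bagdbfcfcecf')
  4 → (20, 'bbagdbfcfcecf')
  5 → (12, 'befadegabbagdbfcfcecf')
  6 → (25, 'bfcfcecf')
  7 → (1, 'bgcdcgedgddbefadegabbagdbfcfcecf')
  8 → (3, 'cdcgedgddbefadegabbagdbfcfcecf')
  9 → (29, 'cecf')
  10 → (31, 'cf')
  11 → (27, 'cfcecf')
  12 → (5, 'cgedgddbefadegabbagdbfcfcecf')
  13 → (11, 'dbefadegabbagdbfcfcecf')
  14 → (24, 'dbfcfcecf')
  15 → (0, 'dbgcdcgedgddbefadegabbagdbfcfcecf')
  16 → (4, 'dcgedgddbefadegabbagdbfcfcecf')
  17 → (10, 'ddbefadegabbagdbfcfcecf')
  18 → (16, 'degabbagdbfcfcecf')
  19 → (8, 'dgddbefadegabbagdbfcfcecf')
  20 → (30, 'ecf')
  21 → (7, 'edgddbefadegabbagdbfcfcecf')
  22 → (13, 'efadegabbagdbfcfcecf')
  23 → (17, 'egabbagdbfcfcecf')
  24 → (32, 'f')
  25 → (14, 'fadegabbagdbfcfcecf')
  26 → (28, 'fcecf')
  27 → (26, 'fcfcecf')
  28 → (18, 'gabbagdbfcfcecf')
  29 → (2, 'gcdcgedgddbefadegabbagdbfcfcecf')
  30 → (23, 'gdbfcfcecf')
  31 → (9, 'gddbefadegabbagdbfcfcecf')
  32 → (6, 'gedgddbefadegabbagdbfcfcecf')

[19, 15, 22, 21, 20, 12, 25, 1, 3, 29, 31, 27, 5, 11, 24, 0, 4, 10, 16, 8, 30, 7, 13, 17, 32, 14, 28, 26, 18, 2, 23, 9, 6]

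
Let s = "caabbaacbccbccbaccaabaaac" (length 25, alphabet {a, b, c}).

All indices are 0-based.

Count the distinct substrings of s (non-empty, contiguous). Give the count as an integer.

277

rank→(start, suffix):
  0 → (21, 'aaac')
  1 → (18, 'aabaaac')
  2 → (1, 'aabbaacbccbccbaccaabaaac')
  3 → (22, 'aac')
  4 → (5, 'aacbccbccbaccaabaaac')
  5 → (19, 'abaaac')
  6 → (2, 'abbaacbccbccbaccaabaaac')
  7 → (23, 'ac')
  8 → (6, 'acbccbccbaccaabaaac')
  9 → (15, 'accaabaaac')
  10 → (20, 'baaac')
  11 → (4, 'baacbccbccbaccaabaaac')
  12 → (14, 'baccaabaaac')
  13 → (3, 'bbaacbccbccbaccaabaaac')
  14 → (11, 'bccbaccaabaaac')
  15 → (8, 'bccbccbaccaabaaac')
  16 → (24, 'c')
  17 → (17, 'caabaaac')
  18 → (0, 'caabbaacbccbccbaccaabaaac')
  19 → (13, 'cbaccaabaaac')
  20 → (10, 'cbccbaccaabaaac')
  21 → (7, 'cbccbccbaccaabaaac')
  22 → (16, 'ccaabaaac')
  23 → (12, 'ccbaccaabaaac')
  24 → (9, 'ccbccbaccaabaaac')

SA = [21, 18, 1, 22, 5, 19, 2, 23, 6, 15, 20, 4, 14, 3, 11, 8, 24, 17, 0, 13, 10, 7, 16, 12, 9]
rank  pair      lcp
   1  s[21:],s[18:]  2  'aa'
   2  s[18:],s[1:]  3  'aab'
   3  s[1:],s[22:]  2  'aa'
   4  s[22:],s[5:]  3  'aac'
   5  s[5:],s[19:]  1  'a'
   6  s[19:],s[2:]  2  'ab'
   7  s[2:],s[23:]  1  'a'
   8  s[23:],s[6:]  2  'ac'
   9  s[6:],s[15:]  2  'ac'
  10  s[15:],s[20:]  0  ''
  11  s[20:],s[4:]  3  'baa'
  12  s[4:],s[14:]  2  'ba'
  13  s[14:],s[3:]  1  'b'
  14  s[3:],s[11:]  1  'b'
  15  s[11:],s[8:]  4  'bccb'
  16  s[8:],s[24:]  0  ''
  17  s[24:],s[17:]  1  'c'
  18  s[17:],s[0:]  4  'caab'
  19  s[0:],s[13:]  1  'c'
  20  s[13:],s[10:]  2  'cb'
  21  s[10:],s[7:]  5  'cbccb'
  22  s[7:],s[16:]  1  'c'
  23  s[16:],s[12:]  2  'cc'
  24  s[12:],s[9:]  3  'ccb'

n(n+1)/2 = 25·26/2 = 325
Σ LCP = 0 + 2 + 3 + 2 + 3 + 1 + 2 + 1 + 2 + 2 + 0 + 3 + 2 + 1 + 1 + 4 + 0 + 1 + 4 + 1 + 2 + 5 + 1 + 2 + 3 = 48
distinct = 325 − 48 = 277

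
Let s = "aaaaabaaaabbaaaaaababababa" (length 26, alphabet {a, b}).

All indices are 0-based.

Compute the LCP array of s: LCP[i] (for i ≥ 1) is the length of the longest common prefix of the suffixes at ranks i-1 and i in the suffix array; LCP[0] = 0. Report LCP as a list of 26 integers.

sorted suffixes:
  #0 SA[0]=25  'a'
  #1 SA[1]=12  'aaaaaababababa'
  #2 SA[2]=0  'aaaaabaaaabbaaaaaababababa'
  #3 SA[3]=13  'aaaaababababa'
  #4 SA[4]=1  'aaaabaaaabbaaaaaababababa'
  #5 SA[5]=14  'aaaababababa'
  #6 SA[6]=6  'aaaabbaaaaaababababa'
  #7 SA[7]=2  'aaabaaaabbaaaaaababababa'
  #8 SA[8]=15  'aaababababa'
  #9 SA[9]=7  'aaabbaaaaaababababa'
  #10 SA[10]=3  'aabaaaabbaaaaaababababa'
  #11 SA[11]=16  'aababababa'
  #12 SA[12]=8  'aabbaaaaaababababa'
  #13 SA[13]=23  'aba'
  #14 SA[14]=4  'abaaaabbaaaaaababababa'
  #15 SA[15]=21  'ababa'
  #16 SA[16]=19  'abababa'
  #17 SA[17]=17  'ababababa'
  #18 SA[18]=9  'abbaaaaaababababa'
  #19 SA[19]=24  'ba'
  #20 SA[20]=11  'baaaaaababababa'
  #21 SA[21]=5  'baaaabbaaaaaababababa'
  #22 SA[22]=22  'baba'
  #23 SA[23]=20  'bababa'
  #24 SA[24]=18  'babababa'
  #25 SA[25]=10  'bbaaaaaababababa'

SA = [25, 12, 0, 13, 1, 14, 6, 2, 15, 7, 3, 16, 8, 23, 4, 21, 19, 17, 9, 24, 11, 5, 22, 20, 18, 10]
rank  pair      lcp
   1  s[25:],s[12:]  1  'a'
   2  s[12:],s[0:]  5  'aaaaa'
   3  s[0:],s[13:]  7  'aaaaaba'
   4  s[13:],s[1:]  4  'aaaa'
   5  s[1:],s[14:]  6  'aaaaba'
   6  s[14:],s[6:]  5  'aaaab'
   7  s[6:],s[2:]  3  'aaa'
   8  s[2:],s[15:]  5  'aaaba'
   9  s[15:],s[7:]  4  'aaab'
  10  s[7:],s[3:]  2  'aa'
  11  s[3:],s[16:]  4  'aaba'
  12  s[16:],s[8:]  3  'aab'
  13  s[8:],s[23:]  1  'a'
  14  s[23:],s[4:]  3  'aba'
  15  s[4:],s[21:]  3  'aba'
  16  s[21:],s[19:]  5  'ababa'
  17  s[19:],s[17:]  7  'abababa'
  18  s[17:],s[9:]  2  'ab'
  19  s[9:],s[24:]  0  ''
  20  s[24:],s[11:]  2  'ba'
  21  s[11:],s[5:]  5  'baaaa'
  22  s[5:],s[22:]  2  'ba'
  23  s[22:],s[20:]  4  'baba'
  24  s[20:],s[18:]  6  'bababa'
  25  s[18:],s[10:]  1  'b'

[0, 1, 5, 7, 4, 6, 5, 3, 5, 4, 2, 4, 3, 1, 3, 3, 5, 7, 2, 0, 2, 5, 2, 4, 6, 1]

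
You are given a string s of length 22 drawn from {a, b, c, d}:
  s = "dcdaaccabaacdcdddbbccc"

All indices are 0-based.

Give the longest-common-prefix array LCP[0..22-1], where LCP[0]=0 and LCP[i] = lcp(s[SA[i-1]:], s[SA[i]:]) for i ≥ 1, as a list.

sorted suffixes:
  #0 SA[0]=3  'aaccabaacdcdddbbccc'
  #1 SA[1]=9  'aacdcdddbbccc'
  #2 SA[2]=7  'abaacdcdddbbccc'
  #3 SA[3]=4  'accabaacdcdddbbccc'
  #4 SA[4]=10  'acdcdddbbccc'
  #5 SA[5]=8  'baacdcdddbbccc'
  #6 SA[6]=17  'bbccc'
  #7 SA[7]=18  'bccc'
  #8 SA[8]=21  'c'
  #9 SA[9]=6  'cabaacdcdddbbccc'
  #10 SA[10]=20  'cc'
  #11 SA[11]=5  'ccabaacdcdddbbccc'
  #12 SA[12]=19  'ccc'
  #13 SA[13]=1  'cdaaccabaacdcdddbbccc'
  #14 SA[14]=11  'cdcdddbbccc'
  #15 SA[15]=13  'cdddbbccc'
  #16 SA[16]=2  'daaccabaacdcdddbbccc'
  #17 SA[17]=16  'dbbccc'
  #18 SA[18]=0  'dcdaaccabaacdcdddbbccc'
  #19 SA[19]=12  'dcdddbbccc'
  #20 SA[20]=15  'ddbbccc'
  #21 SA[21]=14  'dddbbccc'

SA = [3, 9, 7, 4, 10, 8, 17, 18, 21, 6, 20, 5, 19, 1, 11, 13, 2, 16, 0, 12, 15, 14]
[i] adj suffixes → lcp
  [1] 3/9 → 3 ('aac')
  [2] 9/7 → 1 ('a')
  [3] 7/4 → 1 ('a')
  [4] 4/10 → 2 ('ac')
  [5] 10/8 → 0 ('')
  [6] 8/17 → 1 ('b')
  [7] 17/18 → 1 ('b')
  [8] 18/21 → 0 ('')
  [9] 21/6 → 1 ('c')
  [10] 6/20 → 1 ('c')
  [11] 20/5 → 2 ('cc')
  [12] 5/19 → 2 ('cc')
  [13] 19/1 → 1 ('c')
  [14] 1/11 → 2 ('cd')
  [15] 11/13 → 2 ('cd')
  [16] 13/2 → 0 ('')
  [17] 2/16 → 1 ('d')
  [18] 16/0 → 1 ('d')
  [19] 0/12 → 3 ('dcd')
  [20] 12/15 → 1 ('d')
  [21] 15/14 → 2 ('dd')

[0, 3, 1, 1, 2, 0, 1, 1, 0, 1, 1, 2, 2, 1, 2, 2, 0, 1, 1, 3, 1, 2]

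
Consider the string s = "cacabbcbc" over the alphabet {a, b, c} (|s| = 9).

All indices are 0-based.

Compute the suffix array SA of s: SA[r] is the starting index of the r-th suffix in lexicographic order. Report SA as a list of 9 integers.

rank→(start, suffix):
  0 → (3, 'abbcbc')
  1 → (1, 'acabbcbc')
  2 → (4, 'bbcbc')
  3 → (7, 'bc')
  4 → (5, 'bcbc')
  5 → (8, 'c')
  6 → (2, 'cabbcbc')
  7 → (0, 'cacabbcbc')
  8 → (6, 'cbc')

[3, 1, 4, 7, 5, 8, 2, 0, 6]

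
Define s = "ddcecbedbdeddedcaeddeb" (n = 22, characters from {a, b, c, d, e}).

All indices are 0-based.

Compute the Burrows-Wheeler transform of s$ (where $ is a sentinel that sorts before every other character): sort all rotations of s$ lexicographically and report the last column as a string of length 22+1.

bcedcdedeed$eeddbdcbdad

rank  rotation                 last
    0  $ddcecbedbdeddedcaeddeb  b
    1  aeddeb$ddcecbedbdeddedc  c
    2  b$ddcecbedbdeddedcaedde  e
    3  bdeddedcaeddeb$ddcecbed  d
    4  bedbdeddedcaeddeb$ddcec  c
    5  caeddeb$ddcecbedbdedded  d
    6  cbedbdeddedcaeddeb$ddce  e
    7  cecbedbdeddedcaeddeb$dd  d
    8  dbdeddedcaeddeb$ddcecbe  e
    9  dcaeddeb$ddcecbedbdedde  e
   10  dcecbedbdeddedcaeddeb$d  d
   11  ddcecbedbdeddedcaeddeb$  $
   12  ddeb$ddcecbedbdeddedcae  e
   13  ddedcaeddeb$ddcecbedbde  e
   14  deb$ddcecbedbdeddedcaed  d
   15  dedcaeddeb$ddcecbedbded  d
   16  deddedcaeddeb$ddcecbedb  b
   17  eb$ddcecbedbdeddedcaedd  d
   18  ecbedbdeddedcaeddeb$ddc  c
   19  edbdeddedcaeddeb$ddcecb  b
   20  edcaeddeb$ddcecbedbdedd  d
   21  eddeb$ddcecbedbdeddedca  a
   22  eddedcaeddeb$ddcecbedbd  d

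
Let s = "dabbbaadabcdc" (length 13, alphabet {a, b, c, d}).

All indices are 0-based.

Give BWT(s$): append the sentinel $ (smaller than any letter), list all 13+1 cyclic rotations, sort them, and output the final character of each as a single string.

rank  rotation        last
    0  $dabbbaadabcdc  c
    1  aadabcdc$dabbb  b
    2  abbbaadabcdc$d  d
    3  abcdc$dabbbaad  d
    4  adabcdc$dabbba  a
    5  baadabcdc$dabb  b
    6  bbaadabcdc$dab  b
    7  bbbaadabcdc$da  a
    8  bcdc$dabbbaada  a
    9  c$dabbbaadabcd  d
   10  cdc$dabbbaadab  b
   11  dabbbaadabcdc$  $
   12  dabcdc$dabbbaa  a
   13  dc$dabbbaadabc  c

cbddabbaadb$ac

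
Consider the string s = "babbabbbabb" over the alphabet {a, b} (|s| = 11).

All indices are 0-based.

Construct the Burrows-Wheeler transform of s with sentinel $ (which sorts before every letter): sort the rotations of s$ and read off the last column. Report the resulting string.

bbbbbb$babaa

rank  rotation      last
    0  $babbabbbabb  b
    1  abb$babbabbb  b
    2  abbabbbabb$b  b
    3  abbbabb$babb  b
    4  b$babbabbbab  b
    5  babb$babbabb  b
    6  babbabbbabb$  $
    7  babbbabb$bab  b
    8  bb$babbabbba  a
    9  bbabb$babbab  b
   10  bbabbbabb$ba  a
   11  bbbabb$babba  a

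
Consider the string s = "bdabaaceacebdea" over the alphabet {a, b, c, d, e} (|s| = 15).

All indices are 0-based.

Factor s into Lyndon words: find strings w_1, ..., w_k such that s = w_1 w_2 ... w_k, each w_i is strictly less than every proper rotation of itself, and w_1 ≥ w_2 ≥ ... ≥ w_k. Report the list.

["bd", "ab", "aaceacebde", "a"]

emit factor 1: 'bd' (i=0, period=2)
emit factor 2: 'ab' (i=2, period=2)
emit factor 3: 'aaceacebde' (i=4, period=10)
emit factor 4: 'a' (i=14, period=1)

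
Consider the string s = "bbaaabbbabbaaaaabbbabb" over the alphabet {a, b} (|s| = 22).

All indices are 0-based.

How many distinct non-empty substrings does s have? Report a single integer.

178

rank | idx | suffix
   0 |  11 | aaaaabbbabb
   1 |  12 | aaaabbbabb
   2 |  13 | aaabbbabb
   3 |   2 | aaabbbabbaaaaabbbabb
   4 |  14 | aabbbabb
   5 |   3 | aabbbabbaaaaabbbabb
   6 |  19 | abb
   7 |   8 | abbaaaaabbbabb
   8 |  15 | abbbabb
   9 |   4 | abbbabbaaaaabbbabb
  10 |  21 | b
  11 |  10 | baaaaabbbabb
  12 |   1 | baaabbbabbaaaaabbbabb
  13 |  18 | babb
  14 |   7 | babbaaaaabbbabb
  15 |  20 | bb
  16 |   9 | bbaaaaabbbabb
  17 |   0 | bbaaabbbabbaaaaabbbabb
  18 |  17 | bbabb
  19 |   6 | bbabbaaaaabbbabb
  20 |  16 | bbbabb
  21 |   5 | bbbabbaaaaabbbabb

SA = [11, 12, 13, 2, 14, 3, 19, 8, 15, 4, 21, 10, 1, 18, 7, 20, 9, 0, 17, 6, 16, 5]
[i] adj suffixes → lcp
  [1] 11/12 → 4 ('aaaa')
  [2] 12/13 → 3 ('aaa')
  [3] 13/2 → 9 ('aaabbbabb')
  [4] 2/14 → 2 ('aa')
  [5] 14/3 → 8 ('aabbbabb')
  [6] 3/19 → 1 ('a')
  [7] 19/8 → 3 ('abb')
  [8] 8/15 → 3 ('abb')
  [9] 15/4 → 7 ('abbbabb')
  [10] 4/21 → 0 ('')
  [11] 21/10 → 1 ('b')
  [12] 10/1 → 4 ('baaa')
  [13] 1/18 → 2 ('ba')
  [14] 18/7 → 4 ('babb')
  [15] 7/20 → 1 ('b')
  [16] 20/9 → 2 ('bb')
  [17] 9/0 → 5 ('bbaaa')
  [18] 0/17 → 3 ('bba')
  [19] 17/6 → 5 ('bbabb')
  [20] 6/16 → 2 ('bb')
  [21] 16/5 → 6 ('bbbabb')

n(n+1)/2 = 22·23/2 = 253
Σ LCP = 0 + 4 + 3 + 9 + 2 + 8 + 1 + 3 + 3 + 7 + 0 + 1 + 4 + 2 + 4 + 1 + 2 + 5 + 3 + 5 + 2 + 6 = 75
distinct = 253 − 75 = 178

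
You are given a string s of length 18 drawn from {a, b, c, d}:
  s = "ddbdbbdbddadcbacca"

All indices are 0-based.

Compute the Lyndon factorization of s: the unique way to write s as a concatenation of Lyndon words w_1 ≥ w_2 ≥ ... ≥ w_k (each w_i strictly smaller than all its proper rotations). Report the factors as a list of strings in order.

["d", "d", "bd", "bbdbdd", "adcb", "acc", "a"]

emit factor 1: 'd' (i=0, period=1)
emit factor 2: 'd' (i=1, period=1)
emit factor 3: 'bd' (i=2, period=2)
emit factor 4: 'bbdbdd' (i=4, period=6)
emit factor 5: 'adcb' (i=10, period=4)
emit factor 6: 'acc' (i=14, period=3)
emit factor 7: 'a' (i=17, period=1)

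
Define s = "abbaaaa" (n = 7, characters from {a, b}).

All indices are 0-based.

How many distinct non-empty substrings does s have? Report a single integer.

20

rank | idx | suffix
   0 |   6 | a
   1 |   5 | aa
   2 |   4 | aaa
   3 |   3 | aaaa
   4 |   0 | abbaaaa
   5 |   2 | baaaa
   6 |   1 | bbaaaa

SA = [6, 5, 4, 3, 0, 2, 1]
[i] adj suffixes → lcp
  [1] 6/5 → 1 ('a')
  [2] 5/4 → 2 ('aa')
  [3] 4/3 → 3 ('aaa')
  [4] 3/0 → 1 ('a')
  [5] 0/2 → 0 ('')
  [6] 2/1 → 1 ('b')

n(n+1)/2 = 7·8/2 = 28
Σ LCP = 0 + 1 + 2 + 3 + 1 + 0 + 1 = 8
distinct = 28 − 8 = 20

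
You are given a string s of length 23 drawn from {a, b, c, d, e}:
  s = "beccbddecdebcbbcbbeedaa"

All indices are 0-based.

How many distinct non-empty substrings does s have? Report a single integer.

rank | idx | suffix
   0 |  22 | a
   1 |  21 | aa
   2 |  13 | bbcbbeedaa
   3 |  16 | bbeedaa
   4 |  11 | bcbbcbbeedaa
   5 |  14 | bcbbeedaa
   6 |   4 | bddecdebcbbcbbeedaa
   7 |   0 | beccbddecdebcbbcbbeedaa
   8 |  17 | beedaa
   9 |  12 | cbbcbbeedaa
  10 |  15 | cbbeedaa
  11 |   3 | cbddecdebcbbcbbeedaa
  12 |   2 | ccbddecdebcbbcbbeedaa
  13 |   8 | cdebcbbcbbeedaa
  14 |  20 | daa
  15 |   5 | ddecdebcbbcbbeedaa
  16 |   9 | debcbbcbbeedaa
  17 |   6 | decdebcbbcbbeedaa
  18 |  10 | ebcbbcbbeedaa
  19 |   1 | eccbddecdebcbbcbbeedaa
  20 |   7 | ecdebcbbcbbeedaa
  21 |  19 | edaa
  22 |  18 | eedaa

SA = [22, 21, 13, 16, 11, 14, 4, 0, 17, 12, 15, 3, 2, 8, 20, 5, 9, 6, 10, 1, 7, 19, 18]
i: (SA[i-1],SA[i]) lcp shared
  1: (22,21) 1 'a'
  2: (21,13) 0 ''
  3: (13,16) 2 'bb'
  4: (16,11) 1 'b'
  5: (11,14) 4 'bcbb'
  6: (14,4) 1 'b'
  7: (4,0) 1 'b'
  8: (0,17) 2 'be'
  9: (17,12) 0 ''
  10: (12,15) 3 'cbb'
  11: (15,3) 2 'cb'
  12: (3,2) 1 'c'
  13: (2,8) 1 'c'
  14: (8,20) 0 ''
  15: (20,5) 1 'd'
  16: (5,9) 1 'd'
  17: (9,6) 2 'de'
  18: (6,10) 0 ''
  19: (10,1) 1 'e'
  20: (1,7) 2 'ec'
  21: (7,19) 1 'e'
  22: (19,18) 1 'e'

n(n+1)/2 = 23·24/2 = 276
Σ LCP = 0 + 1 + 0 + 2 + 1 + 4 + 1 + 1 + 2 + 0 + 3 + 2 + 1 + 1 + 0 + 1 + 1 + 2 + 0 + 1 + 2 + 1 + 1 = 28
distinct = 276 − 28 = 248

248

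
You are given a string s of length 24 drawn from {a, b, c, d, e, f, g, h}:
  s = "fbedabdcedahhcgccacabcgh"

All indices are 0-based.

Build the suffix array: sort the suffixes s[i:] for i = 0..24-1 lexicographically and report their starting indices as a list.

[19, 4, 17, 10, 20, 5, 1, 18, 16, 15, 7, 13, 21, 3, 9, 6, 2, 8, 0, 14, 22, 23, 12, 11]

rank→(start, suffix):
  0 → (19, 'abcgh')
  1 → (4, 'abdcedahhcgccacabcgh')
  2 → (17, 'acabcgh')
  3 → (10, 'ahhcgccacabcgh')
  4 → (20, 'bcgh')
  5 → (5, 'bdcedahhcgccacabcgh')
  6 → (1, 'bedabdcedahhcgccacabcgh')
  7 → (18, 'cabcgh')
  8 → (16, 'cacabcgh')
  9 → (15, 'ccacabcgh')
  10 → (7, 'cedahhcgccacabcgh')
  11 → (13, 'cgccacabcgh')
  12 → (21, 'cgh')
  13 → (3, 'dabdcedahhcgccacabcgh')
  14 → (9, 'dahhcgccacabcgh')
  15 → (6, 'dcedahhcgccacabcgh')
  16 → (2, 'edabdcedahhcgccacabcgh')
  17 → (8, 'edahhcgccacabcgh')
  18 → (0, 'fbedabdcedahhcgccacabcgh')
  19 → (14, 'gccacabcgh')
  20 → (22, 'gh')
  21 → (23, 'h')
  22 → (12, 'hcgccacabcgh')
  23 → (11, 'hhcgccacabcgh')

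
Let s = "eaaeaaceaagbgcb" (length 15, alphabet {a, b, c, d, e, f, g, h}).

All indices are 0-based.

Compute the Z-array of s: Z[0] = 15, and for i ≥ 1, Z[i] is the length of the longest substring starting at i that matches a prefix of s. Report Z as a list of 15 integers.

[15, 0, 0, 3, 0, 0, 0, 3, 0, 0, 0, 0, 0, 0, 0]

Z[0]=15
i=1: fresh scan; Z[1]=0
i=2: fresh scan; Z[2]=0
i=3: fresh scan; Z[3]=3 scan→box=[3,6)
i=4: min(r-i=2, Z[1]=0)=0; Z[4]=0
i=5: min(r-i=1, Z[2]=0)=0; Z[5]=0
i=6: fresh scan; Z[6]=0
i=7: fresh scan; Z[7]=3 scan→box=[7,10)
i=8: min(r-i=2, Z[1]=0)=0; Z[8]=0
i=9: min(r-i=1, Z[2]=0)=0; Z[9]=0
i=10: fresh scan; Z[10]=0
i=11: fresh scan; Z[11]=0
i=12: fresh scan; Z[12]=0
i=13: fresh scan; Z[13]=0
i=14: fresh scan; Z[14]=0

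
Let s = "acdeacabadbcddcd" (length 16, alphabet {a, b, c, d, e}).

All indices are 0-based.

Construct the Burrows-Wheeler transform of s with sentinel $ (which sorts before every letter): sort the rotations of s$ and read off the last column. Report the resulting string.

dce$badadbacadccd

rank  rotation           last
    0  $acdeacabadbcddcd  d
    1  abadbcddcd$acdeac  c
    2  acabadbcddcd$acde  e
    3  acdeacabadbcddcd$  $
    4  adbcddcd$acdeacab  b
    5  badbcddcd$acdeaca  a
    6  bcddcd$acdeacabad  d
    7  cabadbcddcd$acdea  a
    8  cd$acdeacabadbcdd  d
    9  cddcd$acdeacabadb  b
   10  cdeacabadbcddcd$a  a
   11  d$acdeacabadbcddc  c
   12  dbcddcd$acdeacaba  a
   13  dcd$acdeacabadbcd  d
   14  ddcd$acdeacabadbc  c
   15  deacabadbcddcd$ac  c
   16  eacabadbcddcd$acd  d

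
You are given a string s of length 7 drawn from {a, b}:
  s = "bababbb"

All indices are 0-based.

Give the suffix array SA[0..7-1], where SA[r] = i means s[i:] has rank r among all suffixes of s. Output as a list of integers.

rank | idx | suffix
   0 |   1 | ababbb
   1 |   3 | abbb
   2 |   6 | b
   3 |   0 | bababbb
   4 |   2 | babbb
   5 |   5 | bb
   6 |   4 | bbb

[1, 3, 6, 0, 2, 5, 4]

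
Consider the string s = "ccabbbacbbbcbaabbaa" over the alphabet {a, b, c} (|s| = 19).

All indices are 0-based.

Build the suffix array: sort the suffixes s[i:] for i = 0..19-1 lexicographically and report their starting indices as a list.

[18, 17, 13, 14, 2, 6, 16, 12, 5, 15, 4, 3, 8, 9, 10, 1, 11, 7, 0]

rank→(start, suffix):
  0 → (18, 'a')
  1 → (17, 'aa')
  2 → (13, 'aabbaa')
  3 → (14, 'abbaa')
  4 → (2, 'abbbacbbbcbaabbaa')
  5 → (6, 'acbbbcbaabbaa')
  6 → (16, 'baa')
  7 → (12, 'baabbaa')
  8 → (5, 'bacbbbcbaabbaa')
  9 → (15, 'bbaa')
  10 → (4, 'bbacbbbcbaabbaa')
  11 → (3, 'bbbacbbbcbaabbaa')
  12 → (8, 'bbbcbaabbaa')
  13 → (9, 'bbcbaabbaa')
  14 → (10, 'bcbaabbaa')
  15 → (1, 'cabbbacbbbcbaabbaa')
  16 → (11, 'cbaabbaa')
  17 → (7, 'cbbbcbaabbaa')
  18 → (0, 'ccabbbacbbbcbaabbaa')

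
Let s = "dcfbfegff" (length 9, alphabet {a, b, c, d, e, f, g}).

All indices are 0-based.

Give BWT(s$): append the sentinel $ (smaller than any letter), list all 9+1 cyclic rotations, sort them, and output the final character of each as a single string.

ffd$ffcbge

rank  rotation    last
    0  $dcfbfegff  f
    1  bfegff$dcf  f
    2  cfbfegff$d  d
    3  dcfbfegff$  $
    4  egff$dcfbf  f
    5  f$dcfbfegf  f
    6  fbfegff$dc  c
    7  fegff$dcfb  b
    8  ff$dcfbfeg  g
    9  gff$dcfbfe  e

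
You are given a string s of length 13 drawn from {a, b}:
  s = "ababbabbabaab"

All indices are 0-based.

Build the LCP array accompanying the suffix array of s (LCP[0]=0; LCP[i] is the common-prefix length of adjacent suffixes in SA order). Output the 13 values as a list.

[0, 1, 2, 3, 2, 5, 0, 1, 2, 3, 6, 1, 4]

sorted suffixes:
  #0 SA[0]=10  'aab'
  #1 SA[1]=11  'ab'
  #2 SA[2]=8  'abaab'
  #3 SA[3]=0  'ababbabbabaab'
  #4 SA[4]=5  'abbabaab'
  #5 SA[5]=2  'abbabbabaab'
  #6 SA[6]=12  'b'
  #7 SA[7]=9  'baab'
  #8 SA[8]=7  'babaab'
  #9 SA[9]=4  'babbabaab'
  #10 SA[10]=1  'babbabbabaab'
  #11 SA[11]=6  'bbabaab'
  #12 SA[12]=3  'bbabbabaab'

SA = [10, 11, 8, 0, 5, 2, 12, 9, 7, 4, 1, 6, 3]
i: (SA[i-1],SA[i]) lcp shared
  1: (10,11) 1 'a'
  2: (11,8) 2 'ab'
  3: (8,0) 3 'aba'
  4: (0,5) 2 'ab'
  5: (5,2) 5 'abbab'
  6: (2,12) 0 ''
  7: (12,9) 1 'b'
  8: (9,7) 2 'ba'
  9: (7,4) 3 'bab'
  10: (4,1) 6 'babbab'
  11: (1,6) 1 'b'
  12: (6,3) 4 'bbab'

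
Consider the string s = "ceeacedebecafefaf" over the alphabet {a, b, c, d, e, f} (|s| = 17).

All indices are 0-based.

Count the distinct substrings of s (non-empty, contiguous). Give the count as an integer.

140

sorted suffixes:
  #0 SA[0]=3  'acedebecafefaf'
  #1 SA[1]=15  'af'
  #2 SA[2]=11  'afefaf'
  #3 SA[3]=8  'becafefaf'
  #4 SA[4]=10  'cafefaf'
  #5 SA[5]=4  'cedebecafefaf'
  #6 SA[6]=0  'ceeacedebecafefaf'
  #7 SA[7]=6  'debecafefaf'
  #8 SA[8]=2  'eacedebecafefaf'
  #9 SA[9]=7  'ebecafefaf'
  #10 SA[10]=9  'ecafefaf'
  #11 SA[11]=5  'edebecafefaf'
  #12 SA[12]=1  'eeacedebecafefaf'
  #13 SA[13]=13  'efaf'
  #14 SA[14]=16  'f'
  #15 SA[15]=14  'faf'
  #16 SA[16]=12  'fefaf'

SA = [3, 15, 11, 8, 10, 4, 0, 6, 2, 7, 9, 5, 1, 13, 16, 14, 12]
i: (SA[i-1],SA[i]) lcp shared
  1: (3,15) 1 'a'
  2: (15,11) 2 'af'
  3: (11,8) 0 ''
  4: (8,10) 0 ''
  5: (10,4) 1 'c'
  6: (4,0) 2 'ce'
  7: (0,6) 0 ''
  8: (6,2) 0 ''
  9: (2,7) 1 'e'
  10: (7,9) 1 'e'
  11: (9,5) 1 'e'
  12: (5,1) 1 'e'
  13: (1,13) 1 'e'
  14: (13,16) 0 ''
  15: (16,14) 1 'f'
  16: (14,12) 1 'f'

n(n+1)/2 = 17·18/2 = 153
Σ LCP = 0 + 1 + 2 + 0 + 0 + 1 + 2 + 0 + 0 + 1 + 1 + 1 + 1 + 1 + 0 + 1 + 1 = 13
distinct = 153 − 13 = 140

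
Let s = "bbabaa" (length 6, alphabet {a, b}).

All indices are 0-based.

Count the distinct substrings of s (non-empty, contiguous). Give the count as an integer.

16

sorted suffixes:
  #0 SA[0]=5  'a'
  #1 SA[1]=4  'aa'
  #2 SA[2]=2  'abaa'
  #3 SA[3]=3  'baa'
  #4 SA[4]=1  'babaa'
  #5 SA[5]=0  'bbabaa'

SA = [5, 4, 2, 3, 1, 0]
i: (SA[i-1],SA[i]) lcp shared
  1: (5,4) 1 'a'
  2: (4,2) 1 'a'
  3: (2,3) 0 ''
  4: (3,1) 2 'ba'
  5: (1,0) 1 'b'

n(n+1)/2 = 6·7/2 = 21
Σ LCP = 0 + 1 + 1 + 0 + 2 + 1 = 5
distinct = 21 − 5 = 16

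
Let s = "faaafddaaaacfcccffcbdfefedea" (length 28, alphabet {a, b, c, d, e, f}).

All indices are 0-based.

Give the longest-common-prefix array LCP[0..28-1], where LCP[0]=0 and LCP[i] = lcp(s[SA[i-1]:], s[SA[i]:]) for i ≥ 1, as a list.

rank→(start, suffix):
  0 → (27, 'a')
  1 → (7, 'aaaacfcccffcbdfefedea')
  2 → (8, 'aaacfcccffcbdfefedea')
  3 → (1, 'aaafddaaaacfcccffcbdfefedea')
  4 → (9, 'aacfcccffcbdfefedea')
  5 → (2, 'aafddaaaacfcccffcbdfefedea')
  6 → (10, 'acfcccffcbdfefedea')
  7 → (3, 'afddaaaacfcccffcbdfefedea')
  8 → (19, 'bdfefedea')
  9 → (18, 'cbdfefedea')
  10 → (13, 'cccffcbdfefedea')
  11 → (14, 'ccffcbdfefedea')
  12 → (11, 'cfcccffcbdfefedea')
  13 → (15, 'cffcbdfefedea')
  14 → (6, 'daaaacfcccffcbdfefedea')
  15 → (5, 'ddaaaacfcccffcbdfefedea')
  16 → (25, 'dea')
  17 → (20, 'dfefedea')
  18 → (26, 'ea')
  19 → (24, 'edea')
  20 → (22, 'efedea')
  21 → (0, 'faaafddaaaacfcccffcbdfefedea')
  22 → (17, 'fcbdfefedea')
  23 → (12, 'fcccffcbdfefedea')
  24 → (4, 'fddaaaacfcccffcbdfefedea')
  25 → (23, 'fedea')
  26 → (21, 'fefedea')
  27 → (16, 'ffcbdfefedea')

SA = [27, 7, 8, 1, 9, 2, 10, 3, 19, 18, 13, 14, 11, 15, 6, 5, 25, 20, 26, 24, 22, 0, 17, 12, 4, 23, 21, 16]
i: (SA[i-1],SA[i]) lcp shared
  1: (27,7) 1 'a'
  2: (7,8) 3 'aaa'
  3: (8,1) 3 'aaa'
  4: (1,9) 2 'aa'
  5: (9,2) 2 'aa'
  6: (2,10) 1 'a'
  7: (10,3) 1 'a'
  8: (3,19) 0 ''
  9: (19,18) 0 ''
  10: (18,13) 1 'c'
  11: (13,14) 2 'cc'
  12: (14,11) 1 'c'
  13: (11,15) 2 'cf'
  14: (15,6) 0 ''
  15: (6,5) 1 'd'
  16: (5,25) 1 'd'
  17: (25,20) 1 'd'
  18: (20,26) 0 ''
  19: (26,24) 1 'e'
  20: (24,22) 1 'e'
  21: (22,0) 0 ''
  22: (0,17) 1 'f'
  23: (17,12) 2 'fc'
  24: (12,4) 1 'f'
  25: (4,23) 1 'f'
  26: (23,21) 2 'fe'
  27: (21,16) 1 'f'

[0, 1, 3, 3, 2, 2, 1, 1, 0, 0, 1, 2, 1, 2, 0, 1, 1, 1, 0, 1, 1, 0, 1, 2, 1, 1, 2, 1]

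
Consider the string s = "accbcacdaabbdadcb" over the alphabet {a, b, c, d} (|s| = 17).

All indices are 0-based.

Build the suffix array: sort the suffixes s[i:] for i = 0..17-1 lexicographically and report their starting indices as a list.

sorted suffixes:
  #0 SA[0]=8  'aabbdadcb'
  #1 SA[1]=9  'abbdadcb'
  #2 SA[2]=0  'accbcacdaabbdadcb'
  #3 SA[3]=5  'acdaabbdadcb'
  #4 SA[4]=13  'adcb'
  #5 SA[5]=16  'b'
  #6 SA[6]=10  'bbdadcb'
  #7 SA[7]=3  'bcacdaabbdadcb'
  #8 SA[8]=11  'bdadcb'
  #9 SA[9]=4  'cacdaabbdadcb'
  #10 SA[10]=15  'cb'
  #11 SA[11]=2  'cbcacdaabbdadcb'
  #12 SA[12]=1  'ccbcacdaabbdadcb'
  #13 SA[13]=6  'cdaabbdadcb'
  #14 SA[14]=7  'daabbdadcb'
  #15 SA[15]=12  'dadcb'
  #16 SA[16]=14  'dcb'

[8, 9, 0, 5, 13, 16, 10, 3, 11, 4, 15, 2, 1, 6, 7, 12, 14]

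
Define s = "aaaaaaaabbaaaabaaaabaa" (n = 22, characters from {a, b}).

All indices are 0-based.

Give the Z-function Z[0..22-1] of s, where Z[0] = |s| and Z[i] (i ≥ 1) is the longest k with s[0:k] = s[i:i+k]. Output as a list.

[22, 7, 6, 5, 4, 3, 2, 1, 0, 0, 4, 3, 2, 1, 0, 4, 3, 2, 1, 0, 2, 1]

Z[0]=22
i=1: fresh scan; Z[1]=7 grow→box=[1,8)
i=2: min(r-i=6, Z[1]=7)=6; Z[2]=6
i=3: min(r-i=5, Z[2]=6)=5; Z[3]=5
i=4: min(r-i=4, Z[3]=5)=4; Z[4]=4
i=5: min(r-i=3, Z[4]=4)=3; Z[5]=3
i=6: min(r-i=2, Z[5]=3)=2; Z[6]=2
i=7: min(r-i=1, Z[6]=2)=1; Z[7]=1
i=8: fresh scan; Z[8]=0
i=9: fresh scan; Z[9]=0
i=10: fresh scan; Z[10]=4 grow→box=[10,14)
i=11: min(r-i=3, Z[1]=7)=3; Z[11]=3
i=12: min(r-i=2, Z[2]=6)=2; Z[12]=2
i=13: min(r-i=1, Z[3]=5)=1; Z[13]=1
i=14: fresh scan; Z[14]=0
i=15: fresh scan; Z[15]=4 grow→box=[15,19)
i=16: min(r-i=3, Z[1]=7)=3; Z[16]=3
i=17: min(r-i=2, Z[2]=6)=2; Z[17]=2
i=18: min(r-i=1, Z[3]=5)=1; Z[18]=1
i=19: fresh scan; Z[19]=0
i=20: fresh scan; Z[20]=2 grow→box=[20,22)
i=21: min(r-i=1, Z[1]=7)=1; Z[21]=1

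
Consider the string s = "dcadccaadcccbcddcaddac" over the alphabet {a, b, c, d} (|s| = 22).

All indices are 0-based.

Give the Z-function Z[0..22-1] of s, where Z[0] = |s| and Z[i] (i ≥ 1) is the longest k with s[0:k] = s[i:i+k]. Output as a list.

Z[0]=22
i=1: outside box; Z[1]=0
i=2: outside box; Z[2]=0
i=3: outside box; Z[3]=2 extend→box=[3,5)
i=4: min(r-i=1, Z[1]=0)=0; Z[4]=0
i=5: outside box; Z[5]=0
i=6: outside box; Z[6]=0
i=7: outside box; Z[7]=0
i=8: outside box; Z[8]=2 extend→box=[8,10)
i=9: min(r-i=1, Z[1]=0)=0; Z[9]=0
i=10: outside box; Z[10]=0
i=11: outside box; Z[11]=0
i=12: outside box; Z[12]=0
i=13: outside box; Z[13]=0
i=14: outside box; Z[14]=1 extend→box=[14,15)
i=15: outside box; Z[15]=4 extend→box=[15,19)
i=16: min(r-i=3, Z[1]=0)=0; Z[16]=0
i=17: min(r-i=2, Z[2]=0)=0; Z[17]=0
i=18: min(r-i=1, Z[3]=2)=1; Z[18]=1
i=19: outside box; Z[19]=1 extend→box=[19,20)
i=20: outside box; Z[20]=0
i=21: outside box; Z[21]=0

[22, 0, 0, 2, 0, 0, 0, 0, 2, 0, 0, 0, 0, 0, 1, 4, 0, 0, 1, 1, 0, 0]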